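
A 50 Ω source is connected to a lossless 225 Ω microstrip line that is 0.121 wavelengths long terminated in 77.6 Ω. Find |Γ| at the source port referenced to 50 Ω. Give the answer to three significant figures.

|Γ| ≈ 0.758

βl = 2π × 0.121 = 43.6°
tan(βl) = 0.951
Z_in = Z_0·(Z_L + jZ_0·tanβl)/(Z_0 + jZ_L·tanβl) = 133 + j170 Ω
Γ_s = (Z_in − Z_s)/(Z_in + Z_s) = (83.4 + j170)/(183 + j170), |Γ_s| = 0.758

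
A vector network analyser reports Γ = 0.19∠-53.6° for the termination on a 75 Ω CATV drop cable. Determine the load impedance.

Z_L = Z_0·(1 + Γ)/(1 − Γ) = 75·(1.11 − j0.153)/(0.887 + j0.153)

Z_L ≈ 89.2 − j28.3 Ω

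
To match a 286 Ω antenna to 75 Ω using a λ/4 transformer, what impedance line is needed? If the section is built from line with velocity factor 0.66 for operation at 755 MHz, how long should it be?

Z_qwt = √(Z_0·R_L) = √(75 × 286) = √21450
λ = 0.66·c/f = 0.262 m, so l = λ/4 = 0.0656 m

Z_qwt ≈ 146 Ω; length ≈ 6.56 cm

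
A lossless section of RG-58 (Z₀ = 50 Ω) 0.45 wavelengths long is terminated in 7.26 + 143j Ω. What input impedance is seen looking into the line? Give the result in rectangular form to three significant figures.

Z_in ≈ 2.16 + j65.8 Ω

βl = 2π × 0.45 = 162°
tan(βl) = tan(162°) = -0.325
Z_in = Z_0·(Z_L + jZ_0·tanβl)/(Z_0 + jZ_L·tanβl)
     = 50·(7.26 + j127)/(96.5 − j2.36)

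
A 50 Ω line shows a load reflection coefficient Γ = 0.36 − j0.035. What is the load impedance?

Z_L ≈ 106 − j8.52 Ω

Z_L = Z_0·(1 + Γ)/(1 − Γ) = 50·(1.36 − j0.035)/(0.64 + j0.035)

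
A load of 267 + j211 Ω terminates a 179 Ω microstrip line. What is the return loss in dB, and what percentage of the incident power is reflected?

Γ = (88 + j211)/(446 + j211), |Γ| = 0.463
RL = −20·log₁₀(0.463) = 6.68 dB
P_refl/P_inc = |Γ|² = 0.215

RL ≈ 6.68 dB; 21.5% of incident power reflected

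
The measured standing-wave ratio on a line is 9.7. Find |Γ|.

|Γ| ≈ 0.813

|Γ| = (S − 1)/(S + 1) = (9.7 − 1)/(9.7 + 1) = 8.7/10.7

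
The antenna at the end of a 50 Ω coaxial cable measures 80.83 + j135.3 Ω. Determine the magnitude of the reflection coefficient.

Γ = (Z_L − Z_0)/(Z_L + Z_0) = (30.83 + j135.3)/(130.8 + j135.3)
|Γ| = 139/188

|Γ| ≈ 0.737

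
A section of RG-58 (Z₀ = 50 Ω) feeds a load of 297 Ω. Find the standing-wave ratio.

VSWR ≈ 5.94

For a purely resistive load, VSWR = R_L/Z_0 or Z_0/R_L (whichever > 1) = 297/50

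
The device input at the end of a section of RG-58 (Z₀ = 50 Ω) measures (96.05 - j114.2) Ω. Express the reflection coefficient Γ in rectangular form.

Γ = (Z_L − Z_0)/(Z_L + Z_0) = (46.05 − j114.2)/(146.1 − j114.2)

Γ ≈ 0.575 − j0.332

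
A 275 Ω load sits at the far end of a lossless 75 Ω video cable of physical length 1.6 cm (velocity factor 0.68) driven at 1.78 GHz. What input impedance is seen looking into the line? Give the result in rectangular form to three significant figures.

λ = v/f = 0.68·c / 1.78 GHz = 0.115 m
βl = 2π·l/λ = 2π × 0.14 = 50.3°
tan(βl) = tan(50.3°) = 1.2
Z_in = Z_0·(Z_L + jZ_0·tanβl)/(Z_0 + jZ_L·tanβl)
     = 75·(275 + j90.2)/(75 + j331)

Z_in ≈ 32.9 − j54.9 Ω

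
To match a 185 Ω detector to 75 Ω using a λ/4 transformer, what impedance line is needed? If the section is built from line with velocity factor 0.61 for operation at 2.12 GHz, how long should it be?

Z_qwt ≈ 118 Ω; length ≈ 2.16 cm

Z_qwt = √(Z_0·R_L) = √(75 × 185) = √13880
λ = 0.61·c/f = 0.0863 m, so l = λ/4 = 0.0216 m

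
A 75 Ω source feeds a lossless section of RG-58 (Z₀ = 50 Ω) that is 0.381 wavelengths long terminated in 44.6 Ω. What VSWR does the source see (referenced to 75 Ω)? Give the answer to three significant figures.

βl = 2π × 0.381 = 137°
tan(βl) = -0.927
Z_in = Z_0·(Z_L + jZ_0·tanβl)/(Z_0 + jZ_L·tanβl) = 49.3 − j5.63 Ω
Γ_s = (Z_in − Z_s)/(Z_in + Z_s) = (-25.7 − j5.63)/(124 − j5.63), |Γ_s| = 0.212
VSWR = (1 + |Γ_s|)/(1 − |Γ_s|)

VSWR ≈ 1.54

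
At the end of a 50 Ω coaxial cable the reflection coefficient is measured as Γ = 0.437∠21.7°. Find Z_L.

Z_L ≈ 107 + j42.6 Ω

Z_L = Z_0·(1 + Γ)/(1 − Γ) = 50·(1.41 + j0.162)/(0.594 − j0.162)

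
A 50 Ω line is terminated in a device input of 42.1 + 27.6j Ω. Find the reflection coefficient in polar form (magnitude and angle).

Γ = (Z_L − Z_0)/(Z_L + Z_0) = (-7.9 + j27.6)/(92.1 + j27.6)
|Γ| = 28.7/96.1 = 0.299

Γ ≈ 0.299 ∠ 89.3°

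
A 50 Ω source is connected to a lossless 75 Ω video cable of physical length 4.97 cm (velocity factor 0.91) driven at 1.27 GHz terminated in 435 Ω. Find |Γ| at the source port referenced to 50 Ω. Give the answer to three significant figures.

|Γ| ≈ 0.595

λ = v/f = 0.91·c / 1.27 GHz = 0.215 m
βl = 2π·l/λ = 2π × 0.231 = 83.2°
tan(βl) = 8.43
Z_in = Z_0·(Z_L + jZ_0·tanβl)/(Z_0 + jZ_L·tanβl) = 13.1 − j8.63 Ω
Γ_s = (Z_in − Z_s)/(Z_in + Z_s) = (-36.9 − j8.63)/(63.1 − j8.63), |Γ_s| = 0.595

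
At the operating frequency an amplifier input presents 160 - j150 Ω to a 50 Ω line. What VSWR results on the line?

VSWR ≈ 6.16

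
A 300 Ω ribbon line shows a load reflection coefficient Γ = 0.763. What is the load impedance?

Z_L = Z_0·(1 + Γ)/(1 − Γ) = 300·(1.76)/(0.237)

Z_L ≈ 2230 Ω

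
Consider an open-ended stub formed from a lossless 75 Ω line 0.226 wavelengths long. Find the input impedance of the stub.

βl = 2π × 0.226 = 81.4°
tan(βl) = 6.58
For an open-ended stub, Z_in = −jZ_0·cot(βl) = −jZ_0/tan(βl)

Z_in ≈ −j11.4 Ω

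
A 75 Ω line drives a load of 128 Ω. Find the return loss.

RL ≈ 11.7 dB

Γ = (128 − 75)/(128 + 75) = 0.261
RL = −20·log₁₀|Γ| = −20·log₁₀(0.261)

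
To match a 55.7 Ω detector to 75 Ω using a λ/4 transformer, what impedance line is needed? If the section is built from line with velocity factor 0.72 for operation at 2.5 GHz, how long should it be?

Z_qwt ≈ 64.6 Ω; length ≈ 2.16 cm

Z_qwt = √(Z_0·R_L) = √(75 × 55.7) = √4178
λ = 0.72·c/f = 0.0864 m, so l = λ/4 = 0.0216 m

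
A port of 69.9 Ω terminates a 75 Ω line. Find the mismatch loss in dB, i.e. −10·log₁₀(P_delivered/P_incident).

mismatch loss ≈ 0.00538 dB

Γ = (69.9 − 75)/(69.9 + 75) = -0.0352
|Γ|² = 0.00124, so P_del/P_inc = 1 − |Γ|² = 0.999
ML = −10·log₁₀(1 − |Γ|²)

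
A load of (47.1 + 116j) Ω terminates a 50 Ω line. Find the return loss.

Γ = (-2.9 + j116)/(97.1 + j116), |Γ| = 0.767
RL = −20·log₁₀|Γ| = −20·log₁₀(0.767)

RL ≈ 2.3 dB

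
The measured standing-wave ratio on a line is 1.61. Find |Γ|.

|Γ| = (S − 1)/(S + 1) = (1.61 − 1)/(1.61 + 1) = 0.61/2.61

|Γ| ≈ 0.234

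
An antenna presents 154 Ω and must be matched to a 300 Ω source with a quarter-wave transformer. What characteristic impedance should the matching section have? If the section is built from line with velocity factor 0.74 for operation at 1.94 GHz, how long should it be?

Z_qwt = √(Z_0·R_L) = √(300 × 154) = √46200
λ = 0.74·c/f = 0.114 m, so l = λ/4 = 0.0286 m

Z_qwt ≈ 215 Ω; length ≈ 2.86 cm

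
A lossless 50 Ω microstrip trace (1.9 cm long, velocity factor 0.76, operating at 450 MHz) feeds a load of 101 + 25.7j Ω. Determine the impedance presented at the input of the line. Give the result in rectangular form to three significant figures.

λ = v/f = 0.76·c / 450 MHz = 0.507 m
βl = 2π·l/λ = 2π × 0.0375 = 13.5°
tan(βl) = tan(13.5°) = 0.24
Z_in = Z_0·(Z_L + jZ_0·tanβl)/(Z_0 + jZ_L·tanβl)
     = 50·(101 + j37.7)/(43.8 + j24.2)

Z_in ≈ 106 − j15.9 Ω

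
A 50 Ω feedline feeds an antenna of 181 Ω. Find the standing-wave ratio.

Γ = (181 − 50)/(181 + 50) = 0.567
VSWR = (1 + 0.567)/(1 − 0.567)

VSWR ≈ 3.62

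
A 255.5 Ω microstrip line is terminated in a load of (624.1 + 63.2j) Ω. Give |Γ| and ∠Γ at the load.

Γ ≈ 0.424 ∠ 5.62°

Γ = (Z_L − Z_0)/(Z_L + Z_0) = (368.6 + j63.2)/(879.6 + j63.2)
|Γ| = 374/882 = 0.424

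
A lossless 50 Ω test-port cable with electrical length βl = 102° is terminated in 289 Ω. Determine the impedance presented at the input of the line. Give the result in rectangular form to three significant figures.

tan(βl) = tan(102°) = -4.7
Z_in = Z_0·(Z_L + jZ_0·tanβl)/(Z_0 + jZ_L·tanβl)
     = 50·(289 − j235)/(50 − j1360)

Z_in ≈ 9.03 + j10.3 Ω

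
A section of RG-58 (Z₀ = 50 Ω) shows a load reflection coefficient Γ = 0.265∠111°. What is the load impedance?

Z_L ≈ 36.9 + j19.6 Ω

Z_L = Z_0·(1 + Γ)/(1 − Γ) = 50·(0.905 + j0.247)/(1.09 − j0.247)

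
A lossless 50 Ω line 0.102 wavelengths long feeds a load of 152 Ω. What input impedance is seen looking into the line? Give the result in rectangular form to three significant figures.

βl = 2π × 0.102 = 36.7°
tan(βl) = tan(36.7°) = 0.746
Z_in = Z_0·(Z_L + jZ_0·tanβl)/(Z_0 + jZ_L·tanβl)
     = 50·(152 + j37.3)/(50 + j113)

Z_in ≈ 38.5 − j50 Ω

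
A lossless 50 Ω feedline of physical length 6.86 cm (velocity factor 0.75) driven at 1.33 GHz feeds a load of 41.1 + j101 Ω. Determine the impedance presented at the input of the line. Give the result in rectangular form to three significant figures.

Z_in ≈ 10.2 + j30.8 Ω

λ = v/f = 0.75·c / 1.33 GHz = 0.169 m
βl = 2π·l/λ = 2π × 0.406 = 146°
tan(βl) = tan(146°) = -0.675
Z_in = Z_0·(Z_L + jZ_0·tanβl)/(Z_0 + jZ_L·tanβl)
     = 50·(41.1 + j67.3)/(118 − j27.7)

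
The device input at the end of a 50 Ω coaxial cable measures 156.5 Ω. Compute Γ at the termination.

Γ = 0.516

Γ = (Z_L − Z_0)/(Z_L + Z_0) = (156.5 − 50)/(156.5 + 50) = 106.5/206.5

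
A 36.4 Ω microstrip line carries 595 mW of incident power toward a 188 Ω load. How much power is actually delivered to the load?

Γ = (188 − 36.4)/(188 + 36.4) = 0.676
|Γ|² = 0.456
P_refl = |Γ|²·P_inc = 272 mW, P_del = (1 − |Γ|²)·P_inc = 323 mW

P_delivered ≈ 323 mW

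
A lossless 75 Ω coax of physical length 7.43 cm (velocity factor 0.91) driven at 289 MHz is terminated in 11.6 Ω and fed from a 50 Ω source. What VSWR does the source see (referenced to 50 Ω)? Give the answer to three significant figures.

λ = v/f = 0.91·c / 289 MHz = 0.945 m
βl = 2π·l/λ = 2π × 0.0787 = 28.3°
tan(βl) = 0.539
Z_in = Z_0·(Z_L + jZ_0·tanβl)/(Z_0 + jZ_L·tanβl) = 14.9 + j39.2 Ω
Γ_s = (Z_in − Z_s)/(Z_in + Z_s) = (-35.1 + j39.2)/(64.9 + j39.2), |Γ_s| = 0.694
VSWR = (1 + |Γ_s|)/(1 − |Γ_s|)

VSWR ≈ 5.55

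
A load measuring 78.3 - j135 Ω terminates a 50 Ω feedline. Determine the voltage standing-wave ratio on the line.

Γ = (Z_L − Z_0)/(Z_L + Z_0) = (28.3 − j135)/(128.3 − j135)
|Γ| = 138/186 = 0.741
VSWR = (1 + |Γ|)/(1 − |Γ|) = 1.74/0.259

VSWR ≈ 6.71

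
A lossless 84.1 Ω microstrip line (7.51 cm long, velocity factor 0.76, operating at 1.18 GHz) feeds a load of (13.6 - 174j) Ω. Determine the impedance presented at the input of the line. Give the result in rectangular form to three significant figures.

λ = v/f = 0.76·c / 1.18 GHz = 0.193 m
βl = 2π·l/λ = 2π × 0.389 = 140°
tan(βl) = tan(140°) = -0.841
Z_in = Z_0·(Z_L + jZ_0·tanβl)/(Z_0 + jZ_L·tanβl)
     = 84.1·(13.6 − j245)/(-62.3 − j11.4)

Z_in ≈ 40.9 + j323 Ω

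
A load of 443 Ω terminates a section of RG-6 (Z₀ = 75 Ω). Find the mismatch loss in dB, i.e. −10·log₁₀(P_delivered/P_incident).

mismatch loss ≈ 3.05 dB

Γ = (443 − 75)/(443 + 75) = 0.71
|Γ|² = 0.505, so P_del/P_inc = 1 − |Γ|² = 0.495
ML = −10·log₁₀(1 − |Γ|²)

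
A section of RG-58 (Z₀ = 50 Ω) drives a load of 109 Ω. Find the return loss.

RL ≈ 8.61 dB

Γ = (109 − 50)/(109 + 50) = 0.371
RL = −20·log₁₀|Γ| = −20·log₁₀(0.371)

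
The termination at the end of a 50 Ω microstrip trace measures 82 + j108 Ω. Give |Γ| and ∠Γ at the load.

Γ = (Z_L − Z_0)/(Z_L + Z_0) = (32 + j108)/(132 + j108)
|Γ| = 113/171 = 0.66

Γ ≈ 0.66 ∠ 34.2°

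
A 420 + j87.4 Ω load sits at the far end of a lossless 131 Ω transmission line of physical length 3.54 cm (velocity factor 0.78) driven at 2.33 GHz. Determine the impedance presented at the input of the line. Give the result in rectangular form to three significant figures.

Z_in ≈ 53.4 + j74.7 Ω

λ = v/f = 0.78·c / 2.33 GHz = 0.1 m
βl = 2π·l/λ = 2π × 0.352 = 127°
tan(βl) = tan(127°) = -1.33
Z_in = Z_0·(Z_L + jZ_0·tanβl)/(Z_0 + jZ_L·tanβl)
     = 131·(420 − j87.1)/(247 − j559)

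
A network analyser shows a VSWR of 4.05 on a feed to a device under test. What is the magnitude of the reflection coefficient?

|Γ| ≈ 0.604

|Γ| = (S − 1)/(S + 1) = (4.05 − 1)/(4.05 + 1) = 3.05/5.05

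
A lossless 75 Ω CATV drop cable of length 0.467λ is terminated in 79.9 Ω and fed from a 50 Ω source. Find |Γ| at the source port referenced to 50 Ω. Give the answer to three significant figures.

|Γ| ≈ 0.228

βl = 2π × 0.467 = 168°
tan(βl) = -0.21
Z_in = Z_0·(Z_L + jZ_0·tanβl)/(Z_0 + jZ_L·tanβl) = 79.4 + j2.03 Ω
Γ_s = (Z_in − Z_s)/(Z_in + Z_s) = (29.4 + j2.03)/(129 + j2.03), |Γ_s| = 0.228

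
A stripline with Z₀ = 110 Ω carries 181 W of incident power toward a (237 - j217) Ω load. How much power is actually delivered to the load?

|Γ| = |(127 − j217)/(347 − j217)| = 0.614
|Γ|² = 0.377
P_refl = |Γ|²·P_inc = 68.3 W, P_del = (1 − |Γ|²)·P_inc = 113 W

P_delivered ≈ 113 W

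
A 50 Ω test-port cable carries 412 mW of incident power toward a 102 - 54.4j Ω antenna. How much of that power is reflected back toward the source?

P_reflected ≈ 89.5 mW

|Γ| = |(52 − j54.4)/(152 − j54.4)| = 0.466
|Γ|² = 0.217
P_refl = |Γ|²·P_inc = 89.5 mW, P_del = (1 − |Γ|²)·P_inc = 322 mW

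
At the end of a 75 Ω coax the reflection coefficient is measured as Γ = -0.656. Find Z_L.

Z_L = Z_0·(1 + Γ)/(1 − Γ) = 75·(0.344)/(1.66)

Z_L ≈ 15.6 Ω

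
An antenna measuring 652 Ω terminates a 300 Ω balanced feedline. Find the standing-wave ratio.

For a purely resistive load, VSWR = R_L/Z_0 or Z_0/R_L (whichever > 1) = 652/300

VSWR ≈ 2.17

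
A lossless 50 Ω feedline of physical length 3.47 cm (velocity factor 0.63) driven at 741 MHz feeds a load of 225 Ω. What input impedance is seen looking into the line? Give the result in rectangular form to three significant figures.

Z_in ≈ 18.8 − j39.9 Ω

λ = v/f = 0.63·c / 741 MHz = 0.255 m
βl = 2π·l/λ = 2π × 0.136 = 49°
tan(βl) = tan(49°) = 1.15
Z_in = Z_0·(Z_L + jZ_0·tanβl)/(Z_0 + jZ_L·tanβl)
     = 50·(225 + j57.5)/(50 + j259)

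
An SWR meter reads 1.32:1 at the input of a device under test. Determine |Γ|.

|Γ| ≈ 0.138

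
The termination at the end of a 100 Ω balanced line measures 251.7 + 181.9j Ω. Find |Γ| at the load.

Γ = (Z_L − Z_0)/(Z_L + Z_0) = (151.7 + j181.9)/(351.7 + j181.9)
|Γ| = 237/396

|Γ| ≈ 0.598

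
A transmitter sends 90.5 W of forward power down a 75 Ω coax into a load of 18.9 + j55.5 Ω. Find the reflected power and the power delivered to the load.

|Γ| = |(-56.1 + j55.5)/(93.9 + j55.5)| = 0.723
|Γ|² = 0.523
P_refl = |Γ|²·P_inc = 47.4 W, P_del = (1 − |Γ|²)·P_inc = 43.1 W

P_reflected ≈ 47.4 W; P_delivered ≈ 43.1 W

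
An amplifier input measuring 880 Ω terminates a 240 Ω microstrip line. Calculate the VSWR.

VSWR ≈ 3.67

Γ = (880 − 240)/(880 + 240) = 0.571
VSWR = (1 + 0.571)/(1 − 0.571)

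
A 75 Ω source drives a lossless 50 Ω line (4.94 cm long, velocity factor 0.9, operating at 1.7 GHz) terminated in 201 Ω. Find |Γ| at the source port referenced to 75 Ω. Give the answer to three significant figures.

|Γ| ≈ 0.696

λ = v/f = 0.9·c / 1.7 GHz = 0.159 m
βl = 2π·l/λ = 2π × 0.311 = 112°
tan(βl) = -2.48
Z_in = Z_0·(Z_L + jZ_0·tanβl)/(Z_0 + jZ_L·tanβl) = 14.3 + j18.7 Ω
Γ_s = (Z_in − Z_s)/(Z_in + Z_s) = (-60.7 + j18.7)/(89.3 + j18.7), |Γ_s| = 0.696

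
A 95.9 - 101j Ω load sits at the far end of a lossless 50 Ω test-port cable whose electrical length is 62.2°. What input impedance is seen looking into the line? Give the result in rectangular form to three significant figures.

Z_in ≈ 12.1 − j10.4 Ω

tan(βl) = tan(62.2°) = 1.9
Z_in = Z_0·(Z_L + jZ_0·tanβl)/(Z_0 + jZ_L·tanβl)
     = 50·(95.9 − j6.17)/(242 + j182)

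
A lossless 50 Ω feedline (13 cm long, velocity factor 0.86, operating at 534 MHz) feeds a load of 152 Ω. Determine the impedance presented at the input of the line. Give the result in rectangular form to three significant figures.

Z_in ≈ 16.7 + j5.36 Ω

λ = v/f = 0.86·c / 534 MHz = 0.483 m
βl = 2π·l/λ = 2π × 0.269 = 96.9°
tan(βl) = tan(96.9°) = -8.31
Z_in = Z_0·(Z_L + jZ_0·tanβl)/(Z_0 + jZ_L·tanβl)
     = 50·(152 − j415)/(50 − j1260)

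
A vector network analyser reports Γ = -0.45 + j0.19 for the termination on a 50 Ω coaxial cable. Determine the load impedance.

Z_L = Z_0·(1 + Γ)/(1 − Γ) = 50·(0.55 + j0.19)/(1.45 − j0.19)

Z_L ≈ 17.8 + j8.88 Ω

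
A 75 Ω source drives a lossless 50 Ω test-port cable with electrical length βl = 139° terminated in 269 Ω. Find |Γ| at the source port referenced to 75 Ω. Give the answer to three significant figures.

tan(βl) = -0.869
Z_in = Z_0·(Z_L + jZ_0·tanβl)/(Z_0 + jZ_L·tanβl) = 20.6 + j53.1 Ω
Γ_s = (Z_in − Z_s)/(Z_in + Z_s) = (-54.4 + j53.1)/(95.6 + j53.1), |Γ_s| = 0.695

|Γ| ≈ 0.695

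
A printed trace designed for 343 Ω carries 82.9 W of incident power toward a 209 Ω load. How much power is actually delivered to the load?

Γ = (209 − 343)/(209 + 343) = -0.243
|Γ|² = 0.0589
P_refl = |Γ|²·P_inc = 4.89 W, P_del = (1 − |Γ|²)·P_inc = 78 W

P_delivered ≈ 78 W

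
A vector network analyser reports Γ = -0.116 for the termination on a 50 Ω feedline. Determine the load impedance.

Z_L ≈ 39.6 Ω

Z_L = Z_0·(1 + Γ)/(1 − Γ) = 50·(0.884)/(1.12)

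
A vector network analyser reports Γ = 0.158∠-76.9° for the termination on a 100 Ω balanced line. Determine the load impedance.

Z_L ≈ 102 − j32.3 Ω

Z_L = Z_0·(1 + Γ)/(1 − Γ) = 100·(1.04 − j0.154)/(0.964 + j0.154)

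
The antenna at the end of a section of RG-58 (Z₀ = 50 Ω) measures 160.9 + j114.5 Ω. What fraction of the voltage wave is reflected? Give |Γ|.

Γ = (Z_L − Z_0)/(Z_L + Z_0) = (110.9 + j114.5)/(210.9 + j114.5)
|Γ| = 159/240

|Γ| ≈ 0.664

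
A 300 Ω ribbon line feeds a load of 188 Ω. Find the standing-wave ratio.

VSWR ≈ 1.6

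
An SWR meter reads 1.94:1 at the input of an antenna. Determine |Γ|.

|Γ| = (S − 1)/(S + 1) = (1.94 − 1)/(1.94 + 1) = 0.94/2.94

|Γ| ≈ 0.32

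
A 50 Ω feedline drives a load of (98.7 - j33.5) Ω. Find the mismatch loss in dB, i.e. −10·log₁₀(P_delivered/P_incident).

Γ = (48.7 − j33.5)/(148.7 − j33.5), |Γ| = 0.388
|Γ|² = 0.15, so P_del/P_inc = 1 − |Γ|² = 0.85
ML = −10·log₁₀(1 − |Γ|²)

mismatch loss ≈ 0.708 dB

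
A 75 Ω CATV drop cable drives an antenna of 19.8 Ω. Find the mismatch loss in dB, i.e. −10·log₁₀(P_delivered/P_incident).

mismatch loss ≈ 1.8 dB

Γ = (19.8 − 75)/(19.8 + 75) = -0.582
|Γ|² = 0.339, so P_del/P_inc = 1 − |Γ|² = 0.661
ML = −10·log₁₀(1 − |Γ|²)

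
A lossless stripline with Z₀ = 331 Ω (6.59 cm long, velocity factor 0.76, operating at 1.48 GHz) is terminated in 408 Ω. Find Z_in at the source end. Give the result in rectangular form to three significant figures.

λ = v/f = 0.76·c / 1.48 GHz = 0.154 m
βl = 2π·l/λ = 2π × 0.428 = 154°
tan(βl) = tan(154°) = -0.488
Z_in = Z_0·(Z_L + jZ_0·tanβl)/(Z_0 + jZ_L·tanβl)
     = 331·(408 − j161)/(331 − j199)

Z_in ≈ 371 + j61.6 Ω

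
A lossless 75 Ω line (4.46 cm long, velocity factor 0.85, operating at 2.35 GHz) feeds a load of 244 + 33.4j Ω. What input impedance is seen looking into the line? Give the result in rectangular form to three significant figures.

λ = v/f = 0.85·c / 2.35 GHz = 0.109 m
βl = 2π·l/λ = 2π × 0.411 = 148°
tan(βl) = tan(148°) = -0.626
Z_in = Z_0·(Z_L + jZ_0·tanβl)/(Z_0 + jZ_L·tanβl)
     = 75·(244 − j13.5)/(95.9 − j153)

Z_in ≈ 58.8 + j83 Ω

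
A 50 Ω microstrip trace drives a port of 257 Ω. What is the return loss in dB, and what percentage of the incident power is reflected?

RL ≈ 3.42 dB; 45.5% of incident power reflected

Γ = (257 − 50)/(257 + 50) = 0.674
RL = −20·log₁₀(0.674) = 3.42 dB
P_refl/P_inc = |Γ|² = 0.455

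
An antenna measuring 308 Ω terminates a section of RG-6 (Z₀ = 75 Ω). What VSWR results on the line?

Γ = (308 − 75)/(308 + 75) = 0.608
VSWR = (1 + 0.608)/(1 − 0.608)

VSWR ≈ 4.11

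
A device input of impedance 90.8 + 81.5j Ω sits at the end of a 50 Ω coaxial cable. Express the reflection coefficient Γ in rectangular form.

Γ ≈ 0.468 + j0.308

Γ = (Z_L − Z_0)/(Z_L + Z_0) = (40.8 + j81.5)/(140.8 + j81.5)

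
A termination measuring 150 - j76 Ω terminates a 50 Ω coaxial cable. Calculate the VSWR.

VSWR ≈ 3.84

Γ = (Z_L − Z_0)/(Z_L + Z_0) = (100 − j76)/(200 − j76)
|Γ| = 126/214 = 0.587
VSWR = (1 + |Γ|)/(1 − |Γ|) = 1.59/0.413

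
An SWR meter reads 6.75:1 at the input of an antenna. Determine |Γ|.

|Γ| ≈ 0.742

|Γ| = (S − 1)/(S + 1) = (6.75 − 1)/(6.75 + 1) = 5.75/7.75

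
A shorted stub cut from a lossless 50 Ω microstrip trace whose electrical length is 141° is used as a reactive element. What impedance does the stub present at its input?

Z_in ≈ −j40.5 Ω

tan(βl) = -0.81
For a shorted stub, Z_in = jZ_0·tan(βl)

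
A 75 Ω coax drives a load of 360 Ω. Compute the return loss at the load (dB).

Γ = (360 − 75)/(360 + 75) = 0.655
RL = −20·log₁₀|Γ| = −20·log₁₀(0.655)

RL ≈ 3.67 dB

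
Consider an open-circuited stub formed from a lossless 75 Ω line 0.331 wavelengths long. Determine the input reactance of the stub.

X_in ≈ 41.8 Ω (inductive)

βl = 2π × 0.331 = 119°
tan(βl) = -1.79
For an open-circuited stub, Z_in = −jZ_0·cot(βl) = −jZ_0/tan(βl)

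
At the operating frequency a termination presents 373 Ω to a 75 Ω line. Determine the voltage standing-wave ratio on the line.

Γ = (373 − 75)/(373 + 75) = 0.665
VSWR = (1 + 0.665)/(1 − 0.665)

VSWR ≈ 4.97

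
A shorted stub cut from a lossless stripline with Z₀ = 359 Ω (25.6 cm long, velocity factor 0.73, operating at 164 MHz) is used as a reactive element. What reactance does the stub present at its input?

X_in ≈ 936 Ω (inductive)

λ = v/f = 0.73·c / 164 MHz = 1.34 m
βl = 2π·l/λ = 2π × 0.192 = 69°
tan(βl) = 2.61
For a shorted stub, Z_in = jZ_0·tan(βl)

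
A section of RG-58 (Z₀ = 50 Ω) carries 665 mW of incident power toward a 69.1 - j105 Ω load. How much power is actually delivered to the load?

|Γ| = |(19.1 − j105)/(119.1 − j105)| = 0.672
|Γ|² = 0.452
P_refl = |Γ|²·P_inc = 300 mW, P_del = (1 − |Γ|²)·P_inc = 365 mW

P_delivered ≈ 365 mW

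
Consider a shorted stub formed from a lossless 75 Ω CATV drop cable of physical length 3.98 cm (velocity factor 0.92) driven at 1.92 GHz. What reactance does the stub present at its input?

λ = v/f = 0.92·c / 1.92 GHz = 0.144 m
βl = 2π·l/λ = 2π × 0.277 = 99.7°
tan(βl) = -5.87
For a shorted stub, Z_in = jZ_0·tan(βl)

X_in ≈ -440 Ω (capacitive)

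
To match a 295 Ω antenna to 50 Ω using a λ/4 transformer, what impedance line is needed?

Z_qwt = √(Z_0·R_L) = √(50 × 295) = √14750

Z_qwt ≈ 121 Ω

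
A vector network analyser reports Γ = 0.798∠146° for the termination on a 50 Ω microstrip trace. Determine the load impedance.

Z_L = Z_0·(1 + Γ)/(1 − Γ) = 50·(0.338 + j0.446)/(1.66 − j0.446)

Z_L ≈ 6.14 + j15.1 Ω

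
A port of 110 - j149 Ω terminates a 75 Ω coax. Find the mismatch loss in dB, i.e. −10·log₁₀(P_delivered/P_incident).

Γ = (35 − j149)/(185 − j149), |Γ| = 0.644
|Γ|² = 0.415, so P_del/P_inc = 1 − |Γ|² = 0.585
ML = −10·log₁₀(1 − |Γ|²)

mismatch loss ≈ 2.33 dB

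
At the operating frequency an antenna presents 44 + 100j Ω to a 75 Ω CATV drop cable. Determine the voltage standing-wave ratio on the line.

VSWR ≈ 5.13

Γ = (Z_L − Z_0)/(Z_L + Z_0) = (-31 + j100)/(119 + j100)
|Γ| = 105/155 = 0.674
VSWR = (1 + |Γ|)/(1 − |Γ|) = 1.67/0.326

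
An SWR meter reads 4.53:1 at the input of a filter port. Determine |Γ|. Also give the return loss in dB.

|Γ| = (S − 1)/(S + 1) = (4.53 − 1)/(4.53 + 1) = 3.53/5.53
RL = −20·log₁₀|Γ| = −20·log₁₀(0.638)

|Γ| ≈ 0.638; return loss ≈ 3.9 dB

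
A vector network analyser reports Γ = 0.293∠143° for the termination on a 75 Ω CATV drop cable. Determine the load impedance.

Z_L ≈ 44.1 + j17 Ω

Z_L = Z_0·(1 + Γ)/(1 − Γ) = 75·(0.766 + j0.176)/(1.23 − j0.176)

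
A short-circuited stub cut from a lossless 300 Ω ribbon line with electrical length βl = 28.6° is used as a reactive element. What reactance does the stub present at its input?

X_in ≈ 164 Ω (inductive)

tan(βl) = 0.545
For a short-circuited stub, Z_in = jZ_0·tan(βl)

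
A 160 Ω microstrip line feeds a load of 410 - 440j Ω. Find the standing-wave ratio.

VSWR ≈ 5.73

Γ = (Z_L − Z_0)/(Z_L + Z_0) = (250 − j440)/(570 − j440)
|Γ| = 506/720 = 0.703
VSWR = (1 + |Γ|)/(1 − |Γ|) = 1.7/0.297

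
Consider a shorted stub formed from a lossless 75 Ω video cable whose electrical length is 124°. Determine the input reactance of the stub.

X_in ≈ -111 Ω (capacitive)

tan(βl) = -1.48
For a shorted stub, Z_in = jZ_0·tan(βl)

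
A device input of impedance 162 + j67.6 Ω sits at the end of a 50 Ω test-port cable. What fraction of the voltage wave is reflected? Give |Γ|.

Γ = (Z_L − Z_0)/(Z_L + Z_0) = (112 + j67.6)/(212 + j67.6)
|Γ| = 131/223

|Γ| ≈ 0.588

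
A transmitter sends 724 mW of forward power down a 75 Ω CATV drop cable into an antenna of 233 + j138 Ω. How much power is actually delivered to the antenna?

P_delivered ≈ 444 mW

|Γ| = |(158 + j138)/(308 + j138)| = 0.622
|Γ|² = 0.386
P_refl = |Γ|²·P_inc = 280 mW, P_del = (1 − |Γ|²)·P_inc = 444 mW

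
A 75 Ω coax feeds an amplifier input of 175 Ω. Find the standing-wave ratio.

For a purely resistive load, VSWR = R_L/Z_0 or Z_0/R_L (whichever > 1) = 175/75

VSWR ≈ 2.33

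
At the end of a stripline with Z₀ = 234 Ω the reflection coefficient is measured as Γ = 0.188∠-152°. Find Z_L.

Z_L = Z_0·(1 + Γ)/(1 − Γ) = 234·(0.834 − j0.0883)/(1.17 + j0.0883)

Z_L ≈ 165 − j30.2 Ω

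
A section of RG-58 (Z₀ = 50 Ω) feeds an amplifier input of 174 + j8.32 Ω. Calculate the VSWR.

VSWR ≈ 3.49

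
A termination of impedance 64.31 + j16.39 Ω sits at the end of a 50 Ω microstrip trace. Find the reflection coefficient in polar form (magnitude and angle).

Γ ≈ 0.188 ∠ 40.7°

Γ = (Z_L − Z_0)/(Z_L + Z_0) = (14.31 + j16.39)/(114.3 + j16.39)
|Γ| = 21.8/115 = 0.188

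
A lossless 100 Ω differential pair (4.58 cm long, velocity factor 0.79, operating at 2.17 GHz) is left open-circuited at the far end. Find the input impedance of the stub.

λ = v/f = 0.79·c / 2.17 GHz = 0.109 m
βl = 2π·l/λ = 2π × 0.419 = 151°
tan(βl) = -0.555
For an open-circuited stub, Z_in = −jZ_0·cot(βl) = −jZ_0/tan(βl)

Z_in ≈ +j180 Ω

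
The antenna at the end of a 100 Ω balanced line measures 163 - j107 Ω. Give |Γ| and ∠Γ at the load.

Γ = (Z_L − Z_0)/(Z_L + Z_0) = (63 − j107)/(263 − j107)
|Γ| = 124/284 = 0.437

Γ ≈ 0.437 ∠ -37.4°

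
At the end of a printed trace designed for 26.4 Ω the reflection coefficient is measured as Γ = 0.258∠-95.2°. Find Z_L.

Z_L ≈ 22.1 − j12.2 Ω

Z_L = Z_0·(1 + Γ)/(1 − Γ) = 26.4·(0.977 − j0.257)/(1.02 + j0.257)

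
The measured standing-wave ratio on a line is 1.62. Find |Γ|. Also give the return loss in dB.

|Γ| = (S − 1)/(S + 1) = (1.62 − 1)/(1.62 + 1) = 0.62/2.62
RL = −20·log₁₀|Γ| = −20·log₁₀(0.237)

|Γ| ≈ 0.237; return loss ≈ 12.5 dB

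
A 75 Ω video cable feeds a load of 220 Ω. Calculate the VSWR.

Γ = (220 − 75)/(220 + 75) = 0.492
VSWR = (1 + 0.492)/(1 − 0.492)

VSWR ≈ 2.93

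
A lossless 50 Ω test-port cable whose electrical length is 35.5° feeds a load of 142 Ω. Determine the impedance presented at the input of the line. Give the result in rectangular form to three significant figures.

tan(βl) = tan(35.5°) = 0.713
Z_in = Z_0·(Z_L + jZ_0·tanβl)/(Z_0 + jZ_L·tanβl)
     = 50·(142 + j35.7)/(50 + j101)

Z_in ≈ 42 − j49.4 Ω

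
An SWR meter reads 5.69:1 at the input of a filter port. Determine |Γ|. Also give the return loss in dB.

|Γ| = (S − 1)/(S + 1) = (5.69 − 1)/(5.69 + 1) = 4.69/6.69
RL = −20·log₁₀|Γ| = −20·log₁₀(0.701)

|Γ| ≈ 0.701; return loss ≈ 3.09 dB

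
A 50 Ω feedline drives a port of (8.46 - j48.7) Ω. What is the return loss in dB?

RL ≈ 1.5 dB

Γ = (-41.54 − j48.7)/(58.46 − j48.7), |Γ| = 0.841
RL = −20·log₁₀|Γ| = −20·log₁₀(0.841)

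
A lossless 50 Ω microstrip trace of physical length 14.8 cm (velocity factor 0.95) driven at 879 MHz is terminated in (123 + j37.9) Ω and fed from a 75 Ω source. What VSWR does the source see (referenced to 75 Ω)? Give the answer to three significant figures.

VSWR ≈ 2.23

λ = v/f = 0.95·c / 879 MHz = 0.324 m
βl = 2π·l/λ = 2π × 0.456 = 164°
tan(βl) = -0.281
Z_in = Z_0·(Z_L + jZ_0·tanβl)/(Z_0 + jZ_L·tanβl) = 68.1 + j58.5 Ω
Γ_s = (Z_in − Z_s)/(Z_in + Z_s) = (-6.85 + j58.5)/(143 + j58.5), |Γ_s| = 0.381
VSWR = (1 + |Γ_s|)/(1 − |Γ_s|)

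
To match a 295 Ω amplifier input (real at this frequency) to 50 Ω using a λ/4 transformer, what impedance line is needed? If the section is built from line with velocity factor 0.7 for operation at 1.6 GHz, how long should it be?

Z_qwt = √(Z_0·R_L) = √(50 × 295) = √14750
λ = 0.7·c/f = 0.131 m, so l = λ/4 = 0.0328 m

Z_qwt ≈ 121 Ω; length ≈ 3.28 cm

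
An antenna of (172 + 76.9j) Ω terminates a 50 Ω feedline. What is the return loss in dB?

Γ = (122 + j76.9)/(222 + j76.9), |Γ| = 0.614
RL = −20·log₁₀|Γ| = −20·log₁₀(0.614)

RL ≈ 4.24 dB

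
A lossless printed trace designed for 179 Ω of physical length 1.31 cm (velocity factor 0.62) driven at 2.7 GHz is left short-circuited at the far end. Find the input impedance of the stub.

λ = v/f = 0.62·c / 2.7 GHz = 0.0689 m
βl = 2π·l/λ = 2π × 0.19 = 68.5°
tan(βl) = 2.53
For a short-circuited stub, Z_in = jZ_0·tan(βl)

Z_in ≈ +j453 Ω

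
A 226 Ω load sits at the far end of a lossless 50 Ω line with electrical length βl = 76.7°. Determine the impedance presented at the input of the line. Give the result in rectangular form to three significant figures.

Z_in ≈ 11.6 − j11.2 Ω

tan(βl) = tan(76.7°) = 4.23
Z_in = Z_0·(Z_L + jZ_0·tanβl)/(Z_0 + jZ_L·tanβl)
     = 50·(226 + j212)/(50 + j956)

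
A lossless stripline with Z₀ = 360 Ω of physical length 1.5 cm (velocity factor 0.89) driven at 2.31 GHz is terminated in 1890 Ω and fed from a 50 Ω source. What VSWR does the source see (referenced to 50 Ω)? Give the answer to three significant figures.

λ = v/f = 0.89·c / 2.31 GHz = 0.116 m
βl = 2π·l/λ = 2π × 0.13 = 46.7°
tan(βl) = 1.06
Z_in = Z_0·(Z_L + jZ_0·tanβl)/(Z_0 + jZ_L·tanβl) = 125 − j317 Ω
Γ_s = (Z_in − Z_s)/(Z_in + Z_s) = (75.4 − j317)/(175 − j317), |Γ_s| = 0.899
VSWR = (1 + |Γ_s|)/(1 − |Γ_s|)

VSWR ≈ 18.8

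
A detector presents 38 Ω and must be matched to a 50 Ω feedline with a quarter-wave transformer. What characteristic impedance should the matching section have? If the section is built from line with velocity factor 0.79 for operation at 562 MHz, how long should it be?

Z_qwt ≈ 43.6 Ω; length ≈ 10.5 cm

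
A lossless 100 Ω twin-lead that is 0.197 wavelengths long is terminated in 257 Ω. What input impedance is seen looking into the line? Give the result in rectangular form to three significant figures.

βl = 2π × 0.197 = 70.9°
tan(βl) = tan(70.9°) = 2.89
Z_in = Z_0·(Z_L + jZ_0·tanβl)/(Z_0 + jZ_L·tanβl)
     = 100·(257 + j289)/(100 + j743)

Z_in ≈ 42.8 − j28.8 Ω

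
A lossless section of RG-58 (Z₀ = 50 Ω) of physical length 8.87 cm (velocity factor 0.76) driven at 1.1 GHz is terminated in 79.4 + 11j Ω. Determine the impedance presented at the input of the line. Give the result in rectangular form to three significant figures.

Z_in ≈ 53.9 + j25.6 Ω

λ = v/f = 0.76·c / 1.1 GHz = 0.207 m
βl = 2π·l/λ = 2π × 0.428 = 154°
tan(βl) = tan(154°) = -0.486
Z_in = Z_0·(Z_L + jZ_0·tanβl)/(Z_0 + jZ_L·tanβl)
     = 50·(79.4 − j13.3)/(55.4 − j38.6)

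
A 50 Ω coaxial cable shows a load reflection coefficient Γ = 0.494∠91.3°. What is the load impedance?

Z_L ≈ 29.8 + j39 Ω

Z_L = Z_0·(1 + Γ)/(1 − Γ) = 50·(0.989 + j0.494)/(1.01 − j0.494)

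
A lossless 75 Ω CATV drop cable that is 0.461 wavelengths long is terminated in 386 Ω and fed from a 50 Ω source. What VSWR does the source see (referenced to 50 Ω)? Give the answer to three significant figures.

VSWR ≈ 7.47

βl = 2π × 0.461 = 166°
tan(βl) = -0.25
Z_in = Z_0·(Z_L + jZ_0·tanβl)/(Z_0 + jZ_L·tanβl) = 154 + j180 Ω
Γ_s = (Z_in − Z_s)/(Z_in + Z_s) = (104 + j180)/(204 + j180), |Γ_s| = 0.764
VSWR = (1 + |Γ_s|)/(1 − |Γ_s|)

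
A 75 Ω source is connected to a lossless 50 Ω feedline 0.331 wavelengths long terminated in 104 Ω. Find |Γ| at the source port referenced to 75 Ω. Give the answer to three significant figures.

|Γ| ≈ 0.468

βl = 2π × 0.331 = 119°
tan(βl) = -1.79
Z_in = Z_0·(Z_L + jZ_0·tanβl)/(Z_0 + jZ_L·tanβl) = 29.4 + j20 Ω
Γ_s = (Z_in − Z_s)/(Z_in + Z_s) = (-45.6 + j20)/(104 + j20), |Γ_s| = 0.468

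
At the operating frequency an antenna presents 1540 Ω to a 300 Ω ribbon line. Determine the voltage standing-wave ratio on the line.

Γ = (1540 − 300)/(1540 + 300) = 0.674
VSWR = (1 + 0.674)/(1 − 0.674)

VSWR ≈ 5.13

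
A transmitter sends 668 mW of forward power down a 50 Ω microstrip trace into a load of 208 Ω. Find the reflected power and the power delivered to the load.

P_reflected ≈ 251 mW; P_delivered ≈ 417 mW

Γ = (208 − 50)/(208 + 50) = 0.612
|Γ|² = 0.375
P_refl = |Γ|²·P_inc = 251 mW, P_del = (1 − |Γ|²)·P_inc = 417 mW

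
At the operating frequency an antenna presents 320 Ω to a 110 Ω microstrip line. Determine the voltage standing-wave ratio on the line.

VSWR ≈ 2.91

For a purely resistive load, VSWR = R_L/Z_0 or Z_0/R_L (whichever > 1) = 320/110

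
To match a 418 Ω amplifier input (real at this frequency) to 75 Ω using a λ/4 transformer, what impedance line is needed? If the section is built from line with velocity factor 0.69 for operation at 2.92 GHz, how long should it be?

Z_qwt = √(Z_0·R_L) = √(75 × 418) = √31350
λ = 0.69·c/f = 0.0709 m, so l = λ/4 = 0.0177 m

Z_qwt ≈ 177 Ω; length ≈ 1.77 cm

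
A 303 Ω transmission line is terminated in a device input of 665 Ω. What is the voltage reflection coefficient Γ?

Γ = 0.374

Γ = (Z_L − Z_0)/(Z_L + Z_0) = (665 − 303)/(665 + 303) = 362/968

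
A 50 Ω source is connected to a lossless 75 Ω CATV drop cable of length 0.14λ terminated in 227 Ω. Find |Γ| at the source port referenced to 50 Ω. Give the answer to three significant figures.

|Γ| ≈ 0.513

βl = 2π × 0.14 = 50.4°
tan(βl) = 1.21
Z_in = Z_0·(Z_L + jZ_0·tanβl)/(Z_0 + jZ_L·tanβl) = 38.8 − j51.4 Ω
Γ_s = (Z_in − Z_s)/(Z_in + Z_s) = (-11.2 − j51.4)/(88.8 − j51.4), |Γ_s| = 0.513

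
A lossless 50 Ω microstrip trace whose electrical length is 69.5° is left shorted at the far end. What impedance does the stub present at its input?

tan(βl) = 2.67
For a shorted stub, Z_in = jZ_0·tan(βl)

Z_in ≈ +j134 Ω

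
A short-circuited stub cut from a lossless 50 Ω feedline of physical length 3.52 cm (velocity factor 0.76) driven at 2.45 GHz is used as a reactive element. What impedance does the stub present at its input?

λ = v/f = 0.76·c / 2.45 GHz = 0.0931 m
βl = 2π·l/λ = 2π × 0.378 = 136°
tan(βl) = -0.96
For a short-circuited stub, Z_in = jZ_0·tan(βl)

Z_in ≈ −j48 Ω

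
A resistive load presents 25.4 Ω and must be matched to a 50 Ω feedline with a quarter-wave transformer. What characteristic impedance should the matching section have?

Z_qwt ≈ 35.6 Ω

Z_qwt = √(Z_0·R_L) = √(50 × 25.4) = √1270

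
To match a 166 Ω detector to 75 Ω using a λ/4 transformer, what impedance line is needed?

Z_qwt ≈ 112 Ω

Z_qwt = √(Z_0·R_L) = √(75 × 166) = √12450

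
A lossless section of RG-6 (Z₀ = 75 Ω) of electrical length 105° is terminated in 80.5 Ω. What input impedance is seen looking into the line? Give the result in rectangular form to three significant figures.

tan(βl) = tan(105°) = -3.73
Z_in = Z_0·(Z_L + jZ_0·tanβl)/(Z_0 + jZ_L·tanβl)
     = 75·(80.5 − j280)/(75 − j300)

Z_in ≈ 70.5 + j2.5 Ω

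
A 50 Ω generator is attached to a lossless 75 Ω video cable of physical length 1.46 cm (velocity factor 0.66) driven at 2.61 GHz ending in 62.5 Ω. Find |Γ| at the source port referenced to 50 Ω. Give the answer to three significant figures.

λ = v/f = 0.66·c / 2.61 GHz = 0.0759 m
βl = 2π·l/λ = 2π × 0.192 = 69.3°
tan(βl) = 2.64
Z_in = Z_0·(Z_L + jZ_0·tanβl)/(Z_0 + jZ_L·tanβl) = 85.3 + j10.3 Ω
Γ_s = (Z_in − Z_s)/(Z_in + Z_s) = (35.3 + j10.3)/(135 + j10.3), |Γ_s| = 0.271

|Γ| ≈ 0.271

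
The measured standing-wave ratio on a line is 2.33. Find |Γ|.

|Γ| ≈ 0.399

|Γ| = (S − 1)/(S + 1) = (2.33 − 1)/(2.33 + 1) = 1.33/3.33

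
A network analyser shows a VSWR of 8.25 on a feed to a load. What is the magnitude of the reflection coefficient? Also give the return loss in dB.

|Γ| = (S − 1)/(S + 1) = (8.25 − 1)/(8.25 + 1) = 7.25/9.25
RL = −20·log₁₀|Γ| = −20·log₁₀(0.784)

|Γ| ≈ 0.784; return loss ≈ 2.12 dB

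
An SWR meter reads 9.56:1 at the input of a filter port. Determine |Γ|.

|Γ| = (S − 1)/(S + 1) = (9.56 − 1)/(9.56 + 1) = 8.56/10.6

|Γ| ≈ 0.811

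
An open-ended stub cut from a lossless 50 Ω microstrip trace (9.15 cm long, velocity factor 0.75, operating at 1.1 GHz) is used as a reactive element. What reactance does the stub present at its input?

λ = v/f = 0.75·c / 1.1 GHz = 0.205 m
βl = 2π·l/λ = 2π × 0.447 = 161°
tan(βl) = -0.344
For an open-ended stub, Z_in = −jZ_0·cot(βl) = −jZ_0/tan(βl)

X_in ≈ 146 Ω (inductive)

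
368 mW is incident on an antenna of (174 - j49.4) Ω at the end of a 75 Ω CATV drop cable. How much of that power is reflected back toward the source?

|Γ| = |(99 − j49.4)/(249 − j49.4)| = 0.436
|Γ|² = 0.19
P_refl = |Γ|²·P_inc = 69.9 mW, P_del = (1 − |Γ|²)·P_inc = 298 mW

P_reflected ≈ 69.9 mW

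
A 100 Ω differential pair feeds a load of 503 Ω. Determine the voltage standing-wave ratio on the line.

VSWR ≈ 5.03

Γ = (503 − 100)/(503 + 100) = 0.668
VSWR = (1 + 0.668)/(1 − 0.668)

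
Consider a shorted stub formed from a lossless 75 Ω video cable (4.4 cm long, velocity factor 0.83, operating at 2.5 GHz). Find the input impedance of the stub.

Z_in ≈ −j28.7 Ω

λ = v/f = 0.83·c / 2.5 GHz = 0.0996 m
βl = 2π·l/λ = 2π × 0.442 = 159°
tan(βl) = -0.383
For a shorted stub, Z_in = jZ_0·tan(βl)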